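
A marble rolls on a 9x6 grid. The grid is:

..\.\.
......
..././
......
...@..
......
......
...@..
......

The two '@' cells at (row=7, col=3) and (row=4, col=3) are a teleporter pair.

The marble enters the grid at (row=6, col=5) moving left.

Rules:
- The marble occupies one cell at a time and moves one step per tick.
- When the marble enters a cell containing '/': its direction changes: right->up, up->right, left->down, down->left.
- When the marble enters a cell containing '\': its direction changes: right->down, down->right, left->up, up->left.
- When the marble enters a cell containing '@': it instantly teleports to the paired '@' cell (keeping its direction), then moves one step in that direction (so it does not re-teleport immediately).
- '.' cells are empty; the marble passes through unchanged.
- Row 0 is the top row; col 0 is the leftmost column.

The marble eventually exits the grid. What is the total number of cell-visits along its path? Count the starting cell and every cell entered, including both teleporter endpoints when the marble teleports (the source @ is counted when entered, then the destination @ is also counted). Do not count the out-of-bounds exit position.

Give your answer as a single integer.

Step 1: enter (6,5), '.' pass, move left to (6,4)
Step 2: enter (6,4), '.' pass, move left to (6,3)
Step 3: enter (6,3), '.' pass, move left to (6,2)
Step 4: enter (6,2), '.' pass, move left to (6,1)
Step 5: enter (6,1), '.' pass, move left to (6,0)
Step 6: enter (6,0), '.' pass, move left to (6,-1)
Step 7: at (6,-1) — EXIT via left edge, pos 6
Path length (cell visits): 6

Answer: 6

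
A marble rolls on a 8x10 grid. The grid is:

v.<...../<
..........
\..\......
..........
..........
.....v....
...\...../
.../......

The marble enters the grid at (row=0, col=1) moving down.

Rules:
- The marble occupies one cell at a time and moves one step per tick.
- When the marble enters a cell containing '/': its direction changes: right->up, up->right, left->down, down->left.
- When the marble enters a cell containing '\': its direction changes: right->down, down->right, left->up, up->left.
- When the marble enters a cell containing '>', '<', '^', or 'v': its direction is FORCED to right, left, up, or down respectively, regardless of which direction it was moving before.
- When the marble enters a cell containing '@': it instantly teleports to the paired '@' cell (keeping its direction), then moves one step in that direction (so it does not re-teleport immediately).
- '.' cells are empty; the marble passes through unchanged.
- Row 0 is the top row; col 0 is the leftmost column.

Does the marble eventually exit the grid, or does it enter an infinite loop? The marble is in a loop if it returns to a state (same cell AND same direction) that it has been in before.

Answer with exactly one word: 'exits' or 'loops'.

Step 1: enter (0,1), '.' pass, move down to (1,1)
Step 2: enter (1,1), '.' pass, move down to (2,1)
Step 3: enter (2,1), '.' pass, move down to (3,1)
Step 4: enter (3,1), '.' pass, move down to (4,1)
Step 5: enter (4,1), '.' pass, move down to (5,1)
Step 6: enter (5,1), '.' pass, move down to (6,1)
Step 7: enter (6,1), '.' pass, move down to (7,1)
Step 8: enter (7,1), '.' pass, move down to (8,1)
Step 9: at (8,1) — EXIT via bottom edge, pos 1

Answer: exits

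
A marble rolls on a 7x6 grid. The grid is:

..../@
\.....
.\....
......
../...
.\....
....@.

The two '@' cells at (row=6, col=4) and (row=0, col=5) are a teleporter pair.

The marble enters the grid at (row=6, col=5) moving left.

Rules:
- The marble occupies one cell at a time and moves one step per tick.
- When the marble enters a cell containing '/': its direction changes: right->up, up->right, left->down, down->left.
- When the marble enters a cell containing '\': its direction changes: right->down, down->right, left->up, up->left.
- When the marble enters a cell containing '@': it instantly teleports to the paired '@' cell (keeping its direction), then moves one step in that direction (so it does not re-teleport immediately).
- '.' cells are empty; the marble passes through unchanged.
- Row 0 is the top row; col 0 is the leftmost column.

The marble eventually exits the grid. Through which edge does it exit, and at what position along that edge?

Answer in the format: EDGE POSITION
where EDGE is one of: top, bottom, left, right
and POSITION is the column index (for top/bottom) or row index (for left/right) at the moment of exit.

Answer: bottom 5

Derivation:
Step 1: enter (6,5), '.' pass, move left to (6,4)
Step 2: enter (6,4), '@' teleport (6,4)->(0,5), also enter (0,5), move left to (0,4)
Step 3: enter (0,4), '/' deflects left->down, move down to (1,4)
Step 4: enter (1,4), '.' pass, move down to (2,4)
Step 5: enter (2,4), '.' pass, move down to (3,4)
Step 6: enter (3,4), '.' pass, move down to (4,4)
Step 7: enter (4,4), '.' pass, move down to (5,4)
Step 8: enter (5,4), '.' pass, move down to (6,4)
Step 9: enter (6,4), '@' teleport (6,4)->(0,5), also enter (0,5), move down to (1,5)
Step 10: enter (1,5), '.' pass, move down to (2,5)
Step 11: enter (2,5), '.' pass, move down to (3,5)
Step 12: enter (3,5), '.' pass, move down to (4,5)
Step 13: enter (4,5), '.' pass, move down to (5,5)
Step 14: enter (5,5), '.' pass, move down to (6,5)
Step 15: enter (6,5), '.' pass, move down to (7,5)
Step 16: at (7,5) — EXIT via bottom edge, pos 5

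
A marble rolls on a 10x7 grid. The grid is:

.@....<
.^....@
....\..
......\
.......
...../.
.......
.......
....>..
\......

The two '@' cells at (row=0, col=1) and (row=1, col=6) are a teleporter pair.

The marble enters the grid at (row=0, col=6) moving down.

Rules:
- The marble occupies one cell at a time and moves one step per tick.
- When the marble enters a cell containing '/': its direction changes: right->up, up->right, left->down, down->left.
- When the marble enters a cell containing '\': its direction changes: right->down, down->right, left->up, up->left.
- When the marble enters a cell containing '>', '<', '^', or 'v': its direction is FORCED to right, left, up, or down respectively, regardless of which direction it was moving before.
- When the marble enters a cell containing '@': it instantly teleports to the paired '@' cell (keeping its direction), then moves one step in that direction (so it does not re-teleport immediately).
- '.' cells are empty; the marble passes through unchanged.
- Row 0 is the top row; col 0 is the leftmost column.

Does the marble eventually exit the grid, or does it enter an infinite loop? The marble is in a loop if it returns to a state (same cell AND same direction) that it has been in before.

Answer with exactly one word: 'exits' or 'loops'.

Step 1: enter (0,6), '<' forces down->left, move left to (0,5)
Step 2: enter (0,5), '.' pass, move left to (0,4)
Step 3: enter (0,4), '.' pass, move left to (0,3)
Step 4: enter (0,3), '.' pass, move left to (0,2)
Step 5: enter (0,2), '.' pass, move left to (0,1)
Step 6: enter (0,1), '@' teleport (0,1)->(1,6), also enter (1,6), move left to (1,5)
Step 7: enter (1,5), '.' pass, move left to (1,4)
Step 8: enter (1,4), '.' pass, move left to (1,3)
Step 9: enter (1,3), '.' pass, move left to (1,2)
Step 10: enter (1,2), '.' pass, move left to (1,1)
Step 11: enter (1,1), '^' forces left->up, move up to (0,1)
Step 12: enter (0,1), '@' teleport (0,1)->(1,6), also enter (1,6), move up to (0,6)
Step 13: enter (0,6), '<' forces up->left, move left to (0,5)
Step 14: at (0,5) dir=left — LOOP DETECTED (seen before)

Answer: loops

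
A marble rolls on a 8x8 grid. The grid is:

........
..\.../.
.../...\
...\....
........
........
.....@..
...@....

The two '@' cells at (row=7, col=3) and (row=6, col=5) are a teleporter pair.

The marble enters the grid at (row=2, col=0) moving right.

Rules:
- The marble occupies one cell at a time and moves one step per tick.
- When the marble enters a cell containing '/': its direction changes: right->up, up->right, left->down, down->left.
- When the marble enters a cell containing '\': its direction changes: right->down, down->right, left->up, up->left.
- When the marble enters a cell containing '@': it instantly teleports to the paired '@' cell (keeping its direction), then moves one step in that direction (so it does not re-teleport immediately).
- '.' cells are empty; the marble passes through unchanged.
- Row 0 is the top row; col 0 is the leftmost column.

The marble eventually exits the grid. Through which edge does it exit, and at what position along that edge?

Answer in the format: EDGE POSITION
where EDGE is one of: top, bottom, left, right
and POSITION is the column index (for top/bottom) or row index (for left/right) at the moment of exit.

Answer: top 3

Derivation:
Step 1: enter (2,0), '.' pass, move right to (2,1)
Step 2: enter (2,1), '.' pass, move right to (2,2)
Step 3: enter (2,2), '.' pass, move right to (2,3)
Step 4: enter (2,3), '/' deflects right->up, move up to (1,3)
Step 5: enter (1,3), '.' pass, move up to (0,3)
Step 6: enter (0,3), '.' pass, move up to (-1,3)
Step 7: at (-1,3) — EXIT via top edge, pos 3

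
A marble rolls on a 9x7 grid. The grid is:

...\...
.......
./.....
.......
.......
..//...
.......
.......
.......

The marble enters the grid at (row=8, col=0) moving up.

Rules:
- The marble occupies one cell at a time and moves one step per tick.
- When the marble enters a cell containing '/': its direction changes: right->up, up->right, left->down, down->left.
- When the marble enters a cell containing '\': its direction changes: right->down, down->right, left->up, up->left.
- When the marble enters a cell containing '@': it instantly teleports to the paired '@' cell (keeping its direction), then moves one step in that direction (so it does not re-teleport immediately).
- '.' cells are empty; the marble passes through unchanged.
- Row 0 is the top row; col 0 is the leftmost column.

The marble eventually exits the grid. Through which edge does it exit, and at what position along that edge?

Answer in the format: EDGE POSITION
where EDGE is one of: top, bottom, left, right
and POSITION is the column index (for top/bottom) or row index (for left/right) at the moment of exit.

Step 1: enter (8,0), '.' pass, move up to (7,0)
Step 2: enter (7,0), '.' pass, move up to (6,0)
Step 3: enter (6,0), '.' pass, move up to (5,0)
Step 4: enter (5,0), '.' pass, move up to (4,0)
Step 5: enter (4,0), '.' pass, move up to (3,0)
Step 6: enter (3,0), '.' pass, move up to (2,0)
Step 7: enter (2,0), '.' pass, move up to (1,0)
Step 8: enter (1,0), '.' pass, move up to (0,0)
Step 9: enter (0,0), '.' pass, move up to (-1,0)
Step 10: at (-1,0) — EXIT via top edge, pos 0

Answer: top 0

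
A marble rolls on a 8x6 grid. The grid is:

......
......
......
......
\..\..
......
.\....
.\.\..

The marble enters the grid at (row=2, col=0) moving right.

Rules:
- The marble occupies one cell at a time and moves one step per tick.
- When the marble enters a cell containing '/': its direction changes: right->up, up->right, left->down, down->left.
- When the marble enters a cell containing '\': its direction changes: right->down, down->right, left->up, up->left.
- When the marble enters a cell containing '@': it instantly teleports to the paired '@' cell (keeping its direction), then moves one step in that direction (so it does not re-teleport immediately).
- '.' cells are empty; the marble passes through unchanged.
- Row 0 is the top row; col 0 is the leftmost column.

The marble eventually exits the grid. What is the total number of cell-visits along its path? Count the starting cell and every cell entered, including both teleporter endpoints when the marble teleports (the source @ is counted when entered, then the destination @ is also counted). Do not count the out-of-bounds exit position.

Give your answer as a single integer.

Answer: 6

Derivation:
Step 1: enter (2,0), '.' pass, move right to (2,1)
Step 2: enter (2,1), '.' pass, move right to (2,2)
Step 3: enter (2,2), '.' pass, move right to (2,3)
Step 4: enter (2,3), '.' pass, move right to (2,4)
Step 5: enter (2,4), '.' pass, move right to (2,5)
Step 6: enter (2,5), '.' pass, move right to (2,6)
Step 7: at (2,6) — EXIT via right edge, pos 2
Path length (cell visits): 6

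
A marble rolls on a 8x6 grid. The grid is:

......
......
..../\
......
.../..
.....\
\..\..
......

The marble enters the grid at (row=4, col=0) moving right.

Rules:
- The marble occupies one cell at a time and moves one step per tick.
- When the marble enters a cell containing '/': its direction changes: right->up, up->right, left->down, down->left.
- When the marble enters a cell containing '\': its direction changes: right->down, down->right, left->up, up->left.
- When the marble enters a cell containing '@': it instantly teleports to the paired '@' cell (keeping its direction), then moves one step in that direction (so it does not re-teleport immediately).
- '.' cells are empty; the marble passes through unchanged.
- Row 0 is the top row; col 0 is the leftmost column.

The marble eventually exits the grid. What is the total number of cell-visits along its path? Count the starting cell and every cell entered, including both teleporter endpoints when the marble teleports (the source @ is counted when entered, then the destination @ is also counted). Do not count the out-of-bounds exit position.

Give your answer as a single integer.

Answer: 8

Derivation:
Step 1: enter (4,0), '.' pass, move right to (4,1)
Step 2: enter (4,1), '.' pass, move right to (4,2)
Step 3: enter (4,2), '.' pass, move right to (4,3)
Step 4: enter (4,3), '/' deflects right->up, move up to (3,3)
Step 5: enter (3,3), '.' pass, move up to (2,3)
Step 6: enter (2,3), '.' pass, move up to (1,3)
Step 7: enter (1,3), '.' pass, move up to (0,3)
Step 8: enter (0,3), '.' pass, move up to (-1,3)
Step 9: at (-1,3) — EXIT via top edge, pos 3
Path length (cell visits): 8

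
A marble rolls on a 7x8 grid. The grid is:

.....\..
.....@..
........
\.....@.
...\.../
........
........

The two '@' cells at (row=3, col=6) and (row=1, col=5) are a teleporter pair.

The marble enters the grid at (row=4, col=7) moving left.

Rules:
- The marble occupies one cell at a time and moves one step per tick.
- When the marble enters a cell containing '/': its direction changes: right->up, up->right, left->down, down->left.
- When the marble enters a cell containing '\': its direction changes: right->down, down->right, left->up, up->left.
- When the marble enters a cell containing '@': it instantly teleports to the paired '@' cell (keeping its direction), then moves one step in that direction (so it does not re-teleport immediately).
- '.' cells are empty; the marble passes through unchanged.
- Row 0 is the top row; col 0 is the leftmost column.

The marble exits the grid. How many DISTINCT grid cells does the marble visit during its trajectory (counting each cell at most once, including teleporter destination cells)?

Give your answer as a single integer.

Answer: 3

Derivation:
Step 1: enter (4,7), '/' deflects left->down, move down to (5,7)
Step 2: enter (5,7), '.' pass, move down to (6,7)
Step 3: enter (6,7), '.' pass, move down to (7,7)
Step 4: at (7,7) — EXIT via bottom edge, pos 7
Distinct cells visited: 3 (path length 3)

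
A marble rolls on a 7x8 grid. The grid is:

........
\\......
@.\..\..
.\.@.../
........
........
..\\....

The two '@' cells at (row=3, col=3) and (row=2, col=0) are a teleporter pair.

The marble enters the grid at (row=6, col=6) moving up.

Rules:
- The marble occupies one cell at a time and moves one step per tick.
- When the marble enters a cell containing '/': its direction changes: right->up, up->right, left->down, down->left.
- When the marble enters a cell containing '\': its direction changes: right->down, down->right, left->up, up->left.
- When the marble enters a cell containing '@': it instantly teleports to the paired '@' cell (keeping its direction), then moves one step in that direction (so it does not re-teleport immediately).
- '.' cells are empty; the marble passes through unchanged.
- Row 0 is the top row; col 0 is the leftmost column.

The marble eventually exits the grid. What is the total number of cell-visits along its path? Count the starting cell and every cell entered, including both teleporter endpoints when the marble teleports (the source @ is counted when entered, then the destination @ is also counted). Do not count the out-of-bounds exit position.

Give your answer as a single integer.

Step 1: enter (6,6), '.' pass, move up to (5,6)
Step 2: enter (5,6), '.' pass, move up to (4,6)
Step 3: enter (4,6), '.' pass, move up to (3,6)
Step 4: enter (3,6), '.' pass, move up to (2,6)
Step 5: enter (2,6), '.' pass, move up to (1,6)
Step 6: enter (1,6), '.' pass, move up to (0,6)
Step 7: enter (0,6), '.' pass, move up to (-1,6)
Step 8: at (-1,6) — EXIT via top edge, pos 6
Path length (cell visits): 7

Answer: 7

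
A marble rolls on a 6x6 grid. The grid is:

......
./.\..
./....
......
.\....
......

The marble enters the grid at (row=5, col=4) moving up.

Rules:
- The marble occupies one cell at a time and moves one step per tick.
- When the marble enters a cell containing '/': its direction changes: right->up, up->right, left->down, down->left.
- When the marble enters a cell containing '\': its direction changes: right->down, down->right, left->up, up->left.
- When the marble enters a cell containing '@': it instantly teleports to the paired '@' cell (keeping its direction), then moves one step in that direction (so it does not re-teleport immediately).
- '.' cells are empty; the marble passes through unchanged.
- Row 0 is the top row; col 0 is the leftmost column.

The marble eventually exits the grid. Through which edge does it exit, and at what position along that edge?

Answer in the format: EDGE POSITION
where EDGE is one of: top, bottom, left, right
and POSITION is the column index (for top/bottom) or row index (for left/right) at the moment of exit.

Answer: top 4

Derivation:
Step 1: enter (5,4), '.' pass, move up to (4,4)
Step 2: enter (4,4), '.' pass, move up to (3,4)
Step 3: enter (3,4), '.' pass, move up to (2,4)
Step 4: enter (2,4), '.' pass, move up to (1,4)
Step 5: enter (1,4), '.' pass, move up to (0,4)
Step 6: enter (0,4), '.' pass, move up to (-1,4)
Step 7: at (-1,4) — EXIT via top edge, pos 4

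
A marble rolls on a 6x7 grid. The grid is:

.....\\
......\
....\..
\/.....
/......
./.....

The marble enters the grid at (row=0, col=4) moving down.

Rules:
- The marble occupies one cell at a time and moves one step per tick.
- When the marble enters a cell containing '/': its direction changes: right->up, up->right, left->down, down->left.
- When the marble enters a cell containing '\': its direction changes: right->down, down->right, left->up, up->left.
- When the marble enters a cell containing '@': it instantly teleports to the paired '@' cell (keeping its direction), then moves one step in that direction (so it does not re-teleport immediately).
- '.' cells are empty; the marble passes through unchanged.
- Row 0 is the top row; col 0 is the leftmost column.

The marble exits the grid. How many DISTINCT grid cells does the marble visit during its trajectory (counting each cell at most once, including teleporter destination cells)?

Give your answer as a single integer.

Answer: 5

Derivation:
Step 1: enter (0,4), '.' pass, move down to (1,4)
Step 2: enter (1,4), '.' pass, move down to (2,4)
Step 3: enter (2,4), '\' deflects down->right, move right to (2,5)
Step 4: enter (2,5), '.' pass, move right to (2,6)
Step 5: enter (2,6), '.' pass, move right to (2,7)
Step 6: at (2,7) — EXIT via right edge, pos 2
Distinct cells visited: 5 (path length 5)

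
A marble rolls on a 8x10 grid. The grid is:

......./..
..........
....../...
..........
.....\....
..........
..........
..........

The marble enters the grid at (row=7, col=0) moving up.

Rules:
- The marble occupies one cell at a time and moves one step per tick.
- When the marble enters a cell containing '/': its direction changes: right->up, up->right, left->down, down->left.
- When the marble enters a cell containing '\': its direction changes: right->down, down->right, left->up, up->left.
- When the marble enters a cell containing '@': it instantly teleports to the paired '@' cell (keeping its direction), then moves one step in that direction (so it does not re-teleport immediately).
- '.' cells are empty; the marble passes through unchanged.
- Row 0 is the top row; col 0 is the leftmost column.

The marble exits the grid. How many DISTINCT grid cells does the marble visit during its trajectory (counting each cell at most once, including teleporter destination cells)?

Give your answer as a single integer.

Answer: 8

Derivation:
Step 1: enter (7,0), '.' pass, move up to (6,0)
Step 2: enter (6,0), '.' pass, move up to (5,0)
Step 3: enter (5,0), '.' pass, move up to (4,0)
Step 4: enter (4,0), '.' pass, move up to (3,0)
Step 5: enter (3,0), '.' pass, move up to (2,0)
Step 6: enter (2,0), '.' pass, move up to (1,0)
Step 7: enter (1,0), '.' pass, move up to (0,0)
Step 8: enter (0,0), '.' pass, move up to (-1,0)
Step 9: at (-1,0) — EXIT via top edge, pos 0
Distinct cells visited: 8 (path length 8)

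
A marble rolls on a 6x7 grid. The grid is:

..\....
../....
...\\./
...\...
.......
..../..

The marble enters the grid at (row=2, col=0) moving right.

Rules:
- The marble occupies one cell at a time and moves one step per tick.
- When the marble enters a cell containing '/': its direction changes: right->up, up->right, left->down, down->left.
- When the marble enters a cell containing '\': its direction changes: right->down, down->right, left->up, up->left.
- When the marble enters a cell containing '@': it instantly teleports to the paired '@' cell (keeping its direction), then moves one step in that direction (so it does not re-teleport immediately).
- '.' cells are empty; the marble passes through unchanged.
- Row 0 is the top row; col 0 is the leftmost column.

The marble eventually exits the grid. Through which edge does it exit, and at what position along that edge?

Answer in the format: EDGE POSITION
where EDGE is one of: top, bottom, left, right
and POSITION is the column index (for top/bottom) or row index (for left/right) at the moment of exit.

Answer: right 3

Derivation:
Step 1: enter (2,0), '.' pass, move right to (2,1)
Step 2: enter (2,1), '.' pass, move right to (2,2)
Step 3: enter (2,2), '.' pass, move right to (2,3)
Step 4: enter (2,3), '\' deflects right->down, move down to (3,3)
Step 5: enter (3,3), '\' deflects down->right, move right to (3,4)
Step 6: enter (3,4), '.' pass, move right to (3,5)
Step 7: enter (3,5), '.' pass, move right to (3,6)
Step 8: enter (3,6), '.' pass, move right to (3,7)
Step 9: at (3,7) — EXIT via right edge, pos 3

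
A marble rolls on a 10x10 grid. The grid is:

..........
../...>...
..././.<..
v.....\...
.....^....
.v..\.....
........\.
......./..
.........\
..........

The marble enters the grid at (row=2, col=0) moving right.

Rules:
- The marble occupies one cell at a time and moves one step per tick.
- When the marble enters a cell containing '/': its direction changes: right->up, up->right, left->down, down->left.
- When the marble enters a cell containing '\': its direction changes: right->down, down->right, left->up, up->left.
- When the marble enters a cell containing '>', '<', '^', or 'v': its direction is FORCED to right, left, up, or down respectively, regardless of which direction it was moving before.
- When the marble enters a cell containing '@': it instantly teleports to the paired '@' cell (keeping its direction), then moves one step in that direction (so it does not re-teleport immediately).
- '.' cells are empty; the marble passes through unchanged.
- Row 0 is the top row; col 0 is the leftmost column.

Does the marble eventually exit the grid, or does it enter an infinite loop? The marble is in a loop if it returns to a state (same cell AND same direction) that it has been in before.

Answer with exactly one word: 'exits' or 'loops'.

Step 1: enter (2,0), '.' pass, move right to (2,1)
Step 2: enter (2,1), '.' pass, move right to (2,2)
Step 3: enter (2,2), '.' pass, move right to (2,3)
Step 4: enter (2,3), '/' deflects right->up, move up to (1,3)
Step 5: enter (1,3), '.' pass, move up to (0,3)
Step 6: enter (0,3), '.' pass, move up to (-1,3)
Step 7: at (-1,3) — EXIT via top edge, pos 3

Answer: exits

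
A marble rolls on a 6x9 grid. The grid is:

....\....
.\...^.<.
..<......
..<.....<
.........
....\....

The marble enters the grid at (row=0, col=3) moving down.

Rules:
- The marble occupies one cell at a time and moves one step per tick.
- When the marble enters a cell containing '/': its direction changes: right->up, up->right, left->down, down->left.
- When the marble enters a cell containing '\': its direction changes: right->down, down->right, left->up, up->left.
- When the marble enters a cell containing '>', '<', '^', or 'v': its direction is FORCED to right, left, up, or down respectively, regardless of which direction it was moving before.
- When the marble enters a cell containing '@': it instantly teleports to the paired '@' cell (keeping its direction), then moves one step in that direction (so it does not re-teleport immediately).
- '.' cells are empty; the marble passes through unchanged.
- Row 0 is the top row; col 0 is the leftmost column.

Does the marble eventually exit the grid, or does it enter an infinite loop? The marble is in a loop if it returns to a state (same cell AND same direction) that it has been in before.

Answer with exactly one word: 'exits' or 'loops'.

Step 1: enter (0,3), '.' pass, move down to (1,3)
Step 2: enter (1,3), '.' pass, move down to (2,3)
Step 3: enter (2,3), '.' pass, move down to (3,3)
Step 4: enter (3,3), '.' pass, move down to (4,3)
Step 5: enter (4,3), '.' pass, move down to (5,3)
Step 6: enter (5,3), '.' pass, move down to (6,3)
Step 7: at (6,3) — EXIT via bottom edge, pos 3

Answer: exits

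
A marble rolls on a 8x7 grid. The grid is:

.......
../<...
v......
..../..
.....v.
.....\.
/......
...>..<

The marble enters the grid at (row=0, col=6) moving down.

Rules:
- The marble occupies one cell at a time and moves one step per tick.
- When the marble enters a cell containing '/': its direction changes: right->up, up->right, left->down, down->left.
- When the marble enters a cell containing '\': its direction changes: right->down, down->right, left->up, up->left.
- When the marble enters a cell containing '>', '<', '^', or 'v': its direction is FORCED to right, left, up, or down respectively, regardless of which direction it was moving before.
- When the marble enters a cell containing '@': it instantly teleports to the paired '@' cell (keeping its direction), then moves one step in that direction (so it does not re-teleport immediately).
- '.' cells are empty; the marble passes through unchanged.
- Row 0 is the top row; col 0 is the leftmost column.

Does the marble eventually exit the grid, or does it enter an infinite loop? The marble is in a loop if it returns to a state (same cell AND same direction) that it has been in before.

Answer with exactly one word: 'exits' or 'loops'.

Step 1: enter (0,6), '.' pass, move down to (1,6)
Step 2: enter (1,6), '.' pass, move down to (2,6)
Step 3: enter (2,6), '.' pass, move down to (3,6)
Step 4: enter (3,6), '.' pass, move down to (4,6)
Step 5: enter (4,6), '.' pass, move down to (5,6)
Step 6: enter (5,6), '.' pass, move down to (6,6)
Step 7: enter (6,6), '.' pass, move down to (7,6)
Step 8: enter (7,6), '<' forces down->left, move left to (7,5)
Step 9: enter (7,5), '.' pass, move left to (7,4)
Step 10: enter (7,4), '.' pass, move left to (7,3)
Step 11: enter (7,3), '>' forces left->right, move right to (7,4)
Step 12: enter (7,4), '.' pass, move right to (7,5)
Step 13: enter (7,5), '.' pass, move right to (7,6)
Step 14: enter (7,6), '<' forces right->left, move left to (7,5)
Step 15: at (7,5) dir=left — LOOP DETECTED (seen before)

Answer: loops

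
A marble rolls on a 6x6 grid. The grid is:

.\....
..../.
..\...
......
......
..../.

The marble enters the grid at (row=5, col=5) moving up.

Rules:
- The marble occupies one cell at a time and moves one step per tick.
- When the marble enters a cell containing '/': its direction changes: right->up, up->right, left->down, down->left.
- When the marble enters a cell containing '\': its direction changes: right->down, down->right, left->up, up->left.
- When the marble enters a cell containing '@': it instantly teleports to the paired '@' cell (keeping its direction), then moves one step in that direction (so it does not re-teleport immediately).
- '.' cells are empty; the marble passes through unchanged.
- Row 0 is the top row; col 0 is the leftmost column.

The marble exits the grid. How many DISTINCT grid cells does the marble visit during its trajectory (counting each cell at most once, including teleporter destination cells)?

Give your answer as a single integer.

Answer: 6

Derivation:
Step 1: enter (5,5), '.' pass, move up to (4,5)
Step 2: enter (4,5), '.' pass, move up to (3,5)
Step 3: enter (3,5), '.' pass, move up to (2,5)
Step 4: enter (2,5), '.' pass, move up to (1,5)
Step 5: enter (1,5), '.' pass, move up to (0,5)
Step 6: enter (0,5), '.' pass, move up to (-1,5)
Step 7: at (-1,5) — EXIT via top edge, pos 5
Distinct cells visited: 6 (path length 6)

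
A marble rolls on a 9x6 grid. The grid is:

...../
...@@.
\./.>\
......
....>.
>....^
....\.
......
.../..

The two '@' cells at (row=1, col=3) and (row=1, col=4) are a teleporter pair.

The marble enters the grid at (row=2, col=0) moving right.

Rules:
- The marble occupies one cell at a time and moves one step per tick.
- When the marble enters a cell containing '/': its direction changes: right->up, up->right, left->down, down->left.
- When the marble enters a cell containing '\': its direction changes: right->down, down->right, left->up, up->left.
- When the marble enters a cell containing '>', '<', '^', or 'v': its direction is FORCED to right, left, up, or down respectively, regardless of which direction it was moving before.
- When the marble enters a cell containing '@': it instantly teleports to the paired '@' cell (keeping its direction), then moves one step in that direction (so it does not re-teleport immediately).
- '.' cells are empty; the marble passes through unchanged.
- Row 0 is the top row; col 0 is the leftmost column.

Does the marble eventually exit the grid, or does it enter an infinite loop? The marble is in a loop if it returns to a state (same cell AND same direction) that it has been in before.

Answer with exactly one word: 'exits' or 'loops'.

Step 1: enter (2,0), '\' deflects right->down, move down to (3,0)
Step 2: enter (3,0), '.' pass, move down to (4,0)
Step 3: enter (4,0), '.' pass, move down to (5,0)
Step 4: enter (5,0), '>' forces down->right, move right to (5,1)
Step 5: enter (5,1), '.' pass, move right to (5,2)
Step 6: enter (5,2), '.' pass, move right to (5,3)
Step 7: enter (5,3), '.' pass, move right to (5,4)
Step 8: enter (5,4), '.' pass, move right to (5,5)
Step 9: enter (5,5), '^' forces right->up, move up to (4,5)
Step 10: enter (4,5), '.' pass, move up to (3,5)
Step 11: enter (3,5), '.' pass, move up to (2,5)
Step 12: enter (2,5), '\' deflects up->left, move left to (2,4)
Step 13: enter (2,4), '>' forces left->right, move right to (2,5)
Step 14: enter (2,5), '\' deflects right->down, move down to (3,5)
Step 15: enter (3,5), '.' pass, move down to (4,5)
Step 16: enter (4,5), '.' pass, move down to (5,5)
Step 17: enter (5,5), '^' forces down->up, move up to (4,5)
Step 18: at (4,5) dir=up — LOOP DETECTED (seen before)

Answer: loops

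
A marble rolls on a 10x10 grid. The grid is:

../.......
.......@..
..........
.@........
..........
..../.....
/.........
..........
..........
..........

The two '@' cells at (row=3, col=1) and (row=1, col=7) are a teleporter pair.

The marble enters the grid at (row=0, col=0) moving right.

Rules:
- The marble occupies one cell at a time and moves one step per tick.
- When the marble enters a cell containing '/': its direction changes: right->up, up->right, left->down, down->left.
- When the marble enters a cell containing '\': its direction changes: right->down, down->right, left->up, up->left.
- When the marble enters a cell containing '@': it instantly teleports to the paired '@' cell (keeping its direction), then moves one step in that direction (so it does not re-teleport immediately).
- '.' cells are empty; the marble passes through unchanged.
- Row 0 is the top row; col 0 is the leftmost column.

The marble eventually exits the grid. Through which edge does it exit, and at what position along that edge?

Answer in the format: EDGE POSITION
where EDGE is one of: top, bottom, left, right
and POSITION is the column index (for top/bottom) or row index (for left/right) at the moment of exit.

Answer: top 2

Derivation:
Step 1: enter (0,0), '.' pass, move right to (0,1)
Step 2: enter (0,1), '.' pass, move right to (0,2)
Step 3: enter (0,2), '/' deflects right->up, move up to (-1,2)
Step 4: at (-1,2) — EXIT via top edge, pos 2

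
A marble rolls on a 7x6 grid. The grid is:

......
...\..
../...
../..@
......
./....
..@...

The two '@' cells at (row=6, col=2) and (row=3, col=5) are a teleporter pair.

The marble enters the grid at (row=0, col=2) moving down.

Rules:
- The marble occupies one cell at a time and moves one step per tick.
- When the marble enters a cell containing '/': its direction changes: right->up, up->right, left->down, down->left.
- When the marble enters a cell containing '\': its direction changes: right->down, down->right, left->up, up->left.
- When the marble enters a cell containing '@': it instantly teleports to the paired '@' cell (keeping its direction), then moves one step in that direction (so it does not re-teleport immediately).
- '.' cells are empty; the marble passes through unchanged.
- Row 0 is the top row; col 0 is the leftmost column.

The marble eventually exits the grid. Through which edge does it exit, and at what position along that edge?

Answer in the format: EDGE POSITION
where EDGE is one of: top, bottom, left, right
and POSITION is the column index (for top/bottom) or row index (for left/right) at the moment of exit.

Answer: left 2

Derivation:
Step 1: enter (0,2), '.' pass, move down to (1,2)
Step 2: enter (1,2), '.' pass, move down to (2,2)
Step 3: enter (2,2), '/' deflects down->left, move left to (2,1)
Step 4: enter (2,1), '.' pass, move left to (2,0)
Step 5: enter (2,0), '.' pass, move left to (2,-1)
Step 6: at (2,-1) — EXIT via left edge, pos 2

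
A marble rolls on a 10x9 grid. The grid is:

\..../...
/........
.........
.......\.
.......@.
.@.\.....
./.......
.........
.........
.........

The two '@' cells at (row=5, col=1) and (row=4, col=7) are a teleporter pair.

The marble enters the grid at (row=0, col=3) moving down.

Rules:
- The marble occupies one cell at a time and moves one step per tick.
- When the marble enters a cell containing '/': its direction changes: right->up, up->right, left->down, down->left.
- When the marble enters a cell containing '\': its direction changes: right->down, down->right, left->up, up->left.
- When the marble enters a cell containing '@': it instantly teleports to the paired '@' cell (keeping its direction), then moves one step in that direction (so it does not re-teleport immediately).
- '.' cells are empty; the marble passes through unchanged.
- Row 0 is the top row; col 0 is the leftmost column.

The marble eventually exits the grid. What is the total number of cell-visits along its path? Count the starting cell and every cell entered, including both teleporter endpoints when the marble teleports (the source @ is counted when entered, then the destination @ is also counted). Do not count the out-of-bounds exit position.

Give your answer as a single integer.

Answer: 11

Derivation:
Step 1: enter (0,3), '.' pass, move down to (1,3)
Step 2: enter (1,3), '.' pass, move down to (2,3)
Step 3: enter (2,3), '.' pass, move down to (3,3)
Step 4: enter (3,3), '.' pass, move down to (4,3)
Step 5: enter (4,3), '.' pass, move down to (5,3)
Step 6: enter (5,3), '\' deflects down->right, move right to (5,4)
Step 7: enter (5,4), '.' pass, move right to (5,5)
Step 8: enter (5,5), '.' pass, move right to (5,6)
Step 9: enter (5,6), '.' pass, move right to (5,7)
Step 10: enter (5,7), '.' pass, move right to (5,8)
Step 11: enter (5,8), '.' pass, move right to (5,9)
Step 12: at (5,9) — EXIT via right edge, pos 5
Path length (cell visits): 11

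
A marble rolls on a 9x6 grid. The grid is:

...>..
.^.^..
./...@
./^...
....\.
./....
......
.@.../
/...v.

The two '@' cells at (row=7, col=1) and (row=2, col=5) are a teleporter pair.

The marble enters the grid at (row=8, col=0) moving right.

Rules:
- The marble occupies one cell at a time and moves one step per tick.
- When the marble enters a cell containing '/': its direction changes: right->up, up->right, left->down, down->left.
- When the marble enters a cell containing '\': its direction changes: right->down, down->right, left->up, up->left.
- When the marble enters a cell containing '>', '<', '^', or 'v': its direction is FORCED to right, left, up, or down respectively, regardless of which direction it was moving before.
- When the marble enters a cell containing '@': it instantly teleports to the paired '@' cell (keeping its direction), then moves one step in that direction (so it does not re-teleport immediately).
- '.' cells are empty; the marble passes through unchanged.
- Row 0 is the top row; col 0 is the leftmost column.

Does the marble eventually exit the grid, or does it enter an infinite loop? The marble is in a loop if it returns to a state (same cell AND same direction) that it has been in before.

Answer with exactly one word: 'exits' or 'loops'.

Answer: exits

Derivation:
Step 1: enter (8,0), '/' deflects right->up, move up to (7,0)
Step 2: enter (7,0), '.' pass, move up to (6,0)
Step 3: enter (6,0), '.' pass, move up to (5,0)
Step 4: enter (5,0), '.' pass, move up to (4,0)
Step 5: enter (4,0), '.' pass, move up to (3,0)
Step 6: enter (3,0), '.' pass, move up to (2,0)
Step 7: enter (2,0), '.' pass, move up to (1,0)
Step 8: enter (1,0), '.' pass, move up to (0,0)
Step 9: enter (0,0), '.' pass, move up to (-1,0)
Step 10: at (-1,0) — EXIT via top edge, pos 0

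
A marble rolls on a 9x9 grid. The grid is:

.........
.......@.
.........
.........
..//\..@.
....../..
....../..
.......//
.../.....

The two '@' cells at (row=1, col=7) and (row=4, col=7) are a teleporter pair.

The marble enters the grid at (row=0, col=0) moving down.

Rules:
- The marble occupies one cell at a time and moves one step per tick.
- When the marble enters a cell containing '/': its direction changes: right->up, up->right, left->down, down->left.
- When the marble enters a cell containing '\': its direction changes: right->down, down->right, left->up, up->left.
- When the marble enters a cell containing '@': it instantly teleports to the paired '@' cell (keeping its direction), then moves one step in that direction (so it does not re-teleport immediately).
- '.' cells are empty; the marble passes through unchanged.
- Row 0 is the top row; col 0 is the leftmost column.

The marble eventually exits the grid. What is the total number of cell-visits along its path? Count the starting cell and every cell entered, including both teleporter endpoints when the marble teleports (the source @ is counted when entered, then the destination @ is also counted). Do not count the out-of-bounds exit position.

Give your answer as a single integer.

Answer: 9

Derivation:
Step 1: enter (0,0), '.' pass, move down to (1,0)
Step 2: enter (1,0), '.' pass, move down to (2,0)
Step 3: enter (2,0), '.' pass, move down to (3,0)
Step 4: enter (3,0), '.' pass, move down to (4,0)
Step 5: enter (4,0), '.' pass, move down to (5,0)
Step 6: enter (5,0), '.' pass, move down to (6,0)
Step 7: enter (6,0), '.' pass, move down to (7,0)
Step 8: enter (7,0), '.' pass, move down to (8,0)
Step 9: enter (8,0), '.' pass, move down to (9,0)
Step 10: at (9,0) — EXIT via bottom edge, pos 0
Path length (cell visits): 9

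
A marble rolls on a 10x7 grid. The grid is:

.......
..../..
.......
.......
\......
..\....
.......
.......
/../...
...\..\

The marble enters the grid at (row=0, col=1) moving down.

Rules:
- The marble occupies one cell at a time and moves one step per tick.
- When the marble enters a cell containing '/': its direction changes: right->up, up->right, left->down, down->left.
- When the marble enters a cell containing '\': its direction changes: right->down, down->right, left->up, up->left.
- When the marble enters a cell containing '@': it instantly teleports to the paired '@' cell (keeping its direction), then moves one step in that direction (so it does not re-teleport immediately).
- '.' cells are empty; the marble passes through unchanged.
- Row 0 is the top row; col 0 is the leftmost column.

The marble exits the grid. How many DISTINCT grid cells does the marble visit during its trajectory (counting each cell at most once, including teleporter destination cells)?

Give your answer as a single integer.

Step 1: enter (0,1), '.' pass, move down to (1,1)
Step 2: enter (1,1), '.' pass, move down to (2,1)
Step 3: enter (2,1), '.' pass, move down to (3,1)
Step 4: enter (3,1), '.' pass, move down to (4,1)
Step 5: enter (4,1), '.' pass, move down to (5,1)
Step 6: enter (5,1), '.' pass, move down to (6,1)
Step 7: enter (6,1), '.' pass, move down to (7,1)
Step 8: enter (7,1), '.' pass, move down to (8,1)
Step 9: enter (8,1), '.' pass, move down to (9,1)
Step 10: enter (9,1), '.' pass, move down to (10,1)
Step 11: at (10,1) — EXIT via bottom edge, pos 1
Distinct cells visited: 10 (path length 10)

Answer: 10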